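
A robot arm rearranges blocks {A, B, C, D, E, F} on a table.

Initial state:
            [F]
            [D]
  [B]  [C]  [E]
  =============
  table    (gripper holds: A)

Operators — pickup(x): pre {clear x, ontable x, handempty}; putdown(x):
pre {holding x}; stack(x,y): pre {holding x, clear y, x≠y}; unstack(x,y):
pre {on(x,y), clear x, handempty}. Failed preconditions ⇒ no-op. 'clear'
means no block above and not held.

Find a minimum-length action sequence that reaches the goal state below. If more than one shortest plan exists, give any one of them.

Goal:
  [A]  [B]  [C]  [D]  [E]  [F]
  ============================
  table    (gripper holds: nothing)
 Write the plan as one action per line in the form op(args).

putdown(A)
unstack(F, D)
putdown(F)
unstack(D, E)
putdown(D)

step 1 (putdown(A)): towers=[A; B; C; E/D/F] holding=-
step 2 (unstack(F, D)): towers=[A; B; C; E/D] holding=F
step 3 (putdown(F)): towers=[A; B; C; E/D; F] holding=-
step 4 (unstack(D, E)): towers=[A; B; C; E; F] holding=D
step 5 (putdown(D)): towers=[A; B; C; D; E; F] holding=-
goal check: towers=[A; B; C; D; E; F] holding=- — reached (length 5, optimal by BFS)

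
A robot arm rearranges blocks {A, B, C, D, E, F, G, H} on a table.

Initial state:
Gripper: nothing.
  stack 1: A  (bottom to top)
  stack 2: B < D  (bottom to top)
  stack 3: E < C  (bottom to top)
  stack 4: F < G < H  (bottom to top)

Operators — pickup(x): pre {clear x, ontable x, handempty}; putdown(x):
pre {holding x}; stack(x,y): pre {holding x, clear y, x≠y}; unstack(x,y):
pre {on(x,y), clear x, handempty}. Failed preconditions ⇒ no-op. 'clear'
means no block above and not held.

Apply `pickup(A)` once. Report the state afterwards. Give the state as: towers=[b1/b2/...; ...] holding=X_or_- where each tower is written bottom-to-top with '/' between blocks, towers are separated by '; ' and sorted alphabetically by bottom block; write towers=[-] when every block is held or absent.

towers=[B/D; E/C; F/G/H] holding=A

before: towers=[A; B/D; E/C; F/G/H] holding=-
pre[pickup(A)]: clear(A) yes, ontable(A) yes, handempty yes
all met → apply pickup(A)
after:  towers=[B/D; E/C; F/G/H] holding=A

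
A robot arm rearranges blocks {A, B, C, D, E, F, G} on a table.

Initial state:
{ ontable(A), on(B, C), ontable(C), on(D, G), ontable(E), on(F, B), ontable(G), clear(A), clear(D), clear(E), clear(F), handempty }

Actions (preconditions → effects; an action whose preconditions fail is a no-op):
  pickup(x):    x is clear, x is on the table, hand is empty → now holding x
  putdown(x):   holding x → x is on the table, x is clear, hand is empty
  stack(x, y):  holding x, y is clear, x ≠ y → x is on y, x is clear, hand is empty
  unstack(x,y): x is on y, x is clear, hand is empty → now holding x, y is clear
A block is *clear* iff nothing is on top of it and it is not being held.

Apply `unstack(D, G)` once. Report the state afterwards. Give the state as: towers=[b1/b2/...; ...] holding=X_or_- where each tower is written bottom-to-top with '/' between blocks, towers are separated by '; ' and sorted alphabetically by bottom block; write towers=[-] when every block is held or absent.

towers=[A; C/B/F; E; G] holding=D

before: towers=[A; C/B/F; E; G/D] holding=-
pre[unstack(D, G)]: on(D,G) yes, clear(D) yes, handempty yes
all met → apply unstack(D, G)
after:  towers=[A; C/B/F; E; G] holding=D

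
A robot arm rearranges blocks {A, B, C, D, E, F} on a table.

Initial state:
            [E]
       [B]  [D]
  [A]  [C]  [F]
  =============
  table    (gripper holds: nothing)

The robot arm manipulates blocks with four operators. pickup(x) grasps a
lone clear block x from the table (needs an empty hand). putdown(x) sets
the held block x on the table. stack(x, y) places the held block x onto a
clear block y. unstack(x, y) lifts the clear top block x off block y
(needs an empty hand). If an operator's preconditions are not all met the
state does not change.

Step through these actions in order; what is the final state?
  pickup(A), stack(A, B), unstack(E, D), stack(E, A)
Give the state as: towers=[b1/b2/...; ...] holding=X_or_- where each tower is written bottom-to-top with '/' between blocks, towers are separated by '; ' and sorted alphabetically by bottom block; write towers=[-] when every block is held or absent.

step 1 (pickup(A)): towers=[C/B; F/D/E] holding=A
step 2 (stack(A, B)): towers=[C/B/A; F/D/E] holding=-
step 3 (unstack(E, D)): towers=[C/B/A; F/D] holding=E
step 4 (stack(E, A)): towers=[C/B/A/E; F/D] holding=-

towers=[C/B/A/E; F/D] holding=-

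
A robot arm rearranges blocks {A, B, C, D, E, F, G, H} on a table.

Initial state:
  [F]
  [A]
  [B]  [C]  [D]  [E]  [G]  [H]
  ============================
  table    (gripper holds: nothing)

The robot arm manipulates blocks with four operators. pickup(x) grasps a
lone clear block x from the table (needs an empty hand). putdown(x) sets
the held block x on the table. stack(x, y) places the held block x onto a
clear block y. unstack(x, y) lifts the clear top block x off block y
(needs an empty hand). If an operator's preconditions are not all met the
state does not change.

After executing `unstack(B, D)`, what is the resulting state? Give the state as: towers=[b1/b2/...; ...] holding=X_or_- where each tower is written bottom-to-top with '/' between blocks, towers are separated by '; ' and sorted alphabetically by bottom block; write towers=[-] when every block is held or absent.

before: towers=[B/A/F; C; D; E; G; H] holding=-
pre[unstack(B, D)]: on(B,D) no, clear(B) no, handempty yes
on(B,D), clear(B) unmet → unstack(B, D) is a no-op
after:  towers=[B/A/F; C; D; E; G; H] holding=-

towers=[B/A/F; C; D; E; G; H] holding=-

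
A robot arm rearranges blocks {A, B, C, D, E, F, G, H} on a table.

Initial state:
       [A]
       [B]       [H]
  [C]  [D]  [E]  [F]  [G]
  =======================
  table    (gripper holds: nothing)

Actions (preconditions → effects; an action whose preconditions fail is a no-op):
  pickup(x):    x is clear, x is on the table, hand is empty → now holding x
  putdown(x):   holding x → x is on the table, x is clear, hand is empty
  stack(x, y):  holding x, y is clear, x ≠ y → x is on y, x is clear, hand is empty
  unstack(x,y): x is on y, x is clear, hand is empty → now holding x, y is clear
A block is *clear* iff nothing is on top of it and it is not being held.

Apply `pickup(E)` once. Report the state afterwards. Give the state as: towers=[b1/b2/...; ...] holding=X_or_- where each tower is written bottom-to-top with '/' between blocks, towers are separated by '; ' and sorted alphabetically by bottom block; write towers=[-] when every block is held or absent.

towers=[C; D/B/A; F/H; G] holding=E

before: towers=[C; D/B/A; E; F/H; G] holding=-
pre[pickup(E)]: clear(E) yes, ontable(E) yes, handempty yes
all met → apply pickup(E)
after:  towers=[C; D/B/A; F/H; G] holding=E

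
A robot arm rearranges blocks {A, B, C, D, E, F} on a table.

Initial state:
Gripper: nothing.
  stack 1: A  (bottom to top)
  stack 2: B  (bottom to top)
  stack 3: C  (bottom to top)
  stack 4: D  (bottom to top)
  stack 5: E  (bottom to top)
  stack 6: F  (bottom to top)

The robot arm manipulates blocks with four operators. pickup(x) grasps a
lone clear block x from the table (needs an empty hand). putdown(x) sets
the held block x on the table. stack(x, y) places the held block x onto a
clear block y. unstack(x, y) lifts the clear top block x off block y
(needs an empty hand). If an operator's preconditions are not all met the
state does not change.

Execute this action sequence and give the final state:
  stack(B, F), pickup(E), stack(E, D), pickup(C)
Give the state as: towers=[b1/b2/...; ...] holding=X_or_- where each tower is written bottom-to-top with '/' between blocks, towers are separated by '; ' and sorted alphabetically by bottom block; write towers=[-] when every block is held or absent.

step 1 (stack(B, F)) [no-op]: towers=[A; B; C; D; E; F] holding=-
step 2 (pickup(E)): towers=[A; B; C; D; F] holding=E
step 3 (stack(E, D)): towers=[A; B; C; D/E; F] holding=-
step 4 (pickup(C)): towers=[A; B; D/E; F] holding=C

towers=[A; B; D/E; F] holding=C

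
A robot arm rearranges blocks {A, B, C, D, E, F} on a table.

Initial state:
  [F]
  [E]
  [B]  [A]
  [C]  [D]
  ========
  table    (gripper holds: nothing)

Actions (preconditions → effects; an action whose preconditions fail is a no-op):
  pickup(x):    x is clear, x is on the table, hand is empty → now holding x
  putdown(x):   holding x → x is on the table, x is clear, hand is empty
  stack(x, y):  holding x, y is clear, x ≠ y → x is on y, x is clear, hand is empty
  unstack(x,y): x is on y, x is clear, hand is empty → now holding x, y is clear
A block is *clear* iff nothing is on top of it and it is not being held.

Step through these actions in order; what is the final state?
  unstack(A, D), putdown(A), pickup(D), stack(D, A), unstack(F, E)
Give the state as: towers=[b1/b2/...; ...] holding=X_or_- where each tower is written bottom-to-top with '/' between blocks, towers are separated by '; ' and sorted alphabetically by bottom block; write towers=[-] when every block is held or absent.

towers=[A/D; C/B/E] holding=F

step 1 (unstack(A, D)): towers=[C/B/E/F; D] holding=A
step 2 (putdown(A)): towers=[A; C/B/E/F; D] holding=-
step 3 (pickup(D)): towers=[A; C/B/E/F] holding=D
step 4 (stack(D, A)): towers=[A/D; C/B/E/F] holding=-
step 5 (unstack(F, E)): towers=[A/D; C/B/E] holding=F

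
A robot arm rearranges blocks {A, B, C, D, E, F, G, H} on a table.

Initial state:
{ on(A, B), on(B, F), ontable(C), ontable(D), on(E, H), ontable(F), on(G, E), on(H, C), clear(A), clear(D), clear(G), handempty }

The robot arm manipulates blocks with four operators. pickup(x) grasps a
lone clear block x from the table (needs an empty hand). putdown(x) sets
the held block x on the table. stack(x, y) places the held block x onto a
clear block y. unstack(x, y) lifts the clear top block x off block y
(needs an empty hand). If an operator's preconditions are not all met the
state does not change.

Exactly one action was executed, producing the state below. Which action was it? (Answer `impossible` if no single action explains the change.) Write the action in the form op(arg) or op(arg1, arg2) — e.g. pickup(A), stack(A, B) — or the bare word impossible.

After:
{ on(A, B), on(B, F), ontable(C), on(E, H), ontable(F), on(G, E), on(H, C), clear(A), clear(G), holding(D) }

target: towers=[C/H/E/G; F/B/A] holding=D
     unstack(G, E) → towers=[C/H/E; D; F/B/A] holding=G
     unstack(A, B) → towers=[C/H/E/G; D; F/B] holding=A
         pickup(D) → towers=[C/H/E/G; F/B/A] holding=D  ← match

pickup(D)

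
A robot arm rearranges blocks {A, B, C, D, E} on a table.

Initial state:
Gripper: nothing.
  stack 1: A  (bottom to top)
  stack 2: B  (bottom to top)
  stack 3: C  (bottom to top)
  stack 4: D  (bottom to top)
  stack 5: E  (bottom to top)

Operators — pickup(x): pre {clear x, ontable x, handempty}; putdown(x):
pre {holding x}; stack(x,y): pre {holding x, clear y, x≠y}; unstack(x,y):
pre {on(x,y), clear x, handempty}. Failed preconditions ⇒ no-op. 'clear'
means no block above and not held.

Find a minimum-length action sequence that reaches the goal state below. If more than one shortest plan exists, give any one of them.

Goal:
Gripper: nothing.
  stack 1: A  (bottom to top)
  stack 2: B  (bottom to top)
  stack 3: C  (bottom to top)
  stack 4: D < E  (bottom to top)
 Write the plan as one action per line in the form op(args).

step 1 (pickup(E)): towers=[A; B; C; D] holding=E
step 2 (stack(E, D)): towers=[A; B; C; D/E] holding=-
goal check: towers=[A; B; C; D/E] holding=- — reached (length 2, optimal by BFS)

pickup(E)
stack(E, D)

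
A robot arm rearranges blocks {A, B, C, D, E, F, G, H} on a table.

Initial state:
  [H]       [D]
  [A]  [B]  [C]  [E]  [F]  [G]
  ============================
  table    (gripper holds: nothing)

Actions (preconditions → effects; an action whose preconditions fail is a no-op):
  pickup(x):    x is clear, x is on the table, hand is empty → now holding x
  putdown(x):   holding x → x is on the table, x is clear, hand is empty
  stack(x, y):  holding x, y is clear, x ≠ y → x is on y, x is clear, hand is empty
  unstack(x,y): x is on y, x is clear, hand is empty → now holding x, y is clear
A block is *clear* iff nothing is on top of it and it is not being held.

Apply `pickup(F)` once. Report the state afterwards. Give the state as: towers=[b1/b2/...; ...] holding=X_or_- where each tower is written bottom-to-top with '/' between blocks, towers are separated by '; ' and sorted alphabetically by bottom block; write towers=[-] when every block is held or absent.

before: towers=[A/H; B; C/D; E; F; G] holding=-
pre[pickup(F)]: clear(F) ✓, ontable(F) ✓, handempty ✓
all met → apply pickup(F)
after:  towers=[A/H; B; C/D; E; G] holding=F

towers=[A/H; B; C/D; E; G] holding=F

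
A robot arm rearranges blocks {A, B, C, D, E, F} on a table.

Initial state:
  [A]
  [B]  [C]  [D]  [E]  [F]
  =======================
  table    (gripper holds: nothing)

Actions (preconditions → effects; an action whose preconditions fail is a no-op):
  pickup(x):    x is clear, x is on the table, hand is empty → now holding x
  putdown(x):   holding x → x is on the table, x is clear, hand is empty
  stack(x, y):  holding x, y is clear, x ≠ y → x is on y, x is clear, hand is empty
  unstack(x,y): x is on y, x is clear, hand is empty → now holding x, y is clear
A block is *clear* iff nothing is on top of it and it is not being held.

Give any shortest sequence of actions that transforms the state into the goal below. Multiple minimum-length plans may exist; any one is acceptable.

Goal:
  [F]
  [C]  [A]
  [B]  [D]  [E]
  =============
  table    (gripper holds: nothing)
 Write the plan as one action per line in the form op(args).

step 1 (unstack(A, B)): towers=[B; C; D; E; F] holding=A
step 2 (stack(A, D)): towers=[B; C; D/A; E; F] holding=-
step 3 (pickup(C)): towers=[B; D/A; E; F] holding=C
step 4 (stack(C, B)): towers=[B/C; D/A; E; F] holding=-
step 5 (pickup(F)): towers=[B/C; D/A; E] holding=F
step 6 (stack(F, C)): towers=[B/C/F; D/A; E] holding=-
goal check: towers=[B/C/F; D/A; E] holding=- — reached (length 6, optimal by BFS)

unstack(A, B)
stack(A, D)
pickup(C)
stack(C, B)
pickup(F)
stack(F, C)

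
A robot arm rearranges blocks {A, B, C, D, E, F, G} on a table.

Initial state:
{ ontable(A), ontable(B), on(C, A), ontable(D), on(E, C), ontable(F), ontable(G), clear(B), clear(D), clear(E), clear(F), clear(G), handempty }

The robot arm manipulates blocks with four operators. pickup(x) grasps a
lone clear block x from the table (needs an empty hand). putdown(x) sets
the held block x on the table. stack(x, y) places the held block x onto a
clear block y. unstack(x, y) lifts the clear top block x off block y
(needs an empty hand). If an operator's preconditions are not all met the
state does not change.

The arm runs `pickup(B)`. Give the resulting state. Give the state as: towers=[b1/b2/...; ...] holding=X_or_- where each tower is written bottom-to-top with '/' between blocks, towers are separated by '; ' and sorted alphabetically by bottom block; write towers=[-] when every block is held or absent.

towers=[A/C/E; D; F; G] holding=B

before: towers=[A/C/E; B; D; F; G] holding=-
pre[pickup(B)]: clear(B) ok, ontable(B) ok, handempty ok
all met → apply pickup(B)
after:  towers=[A/C/E; D; F; G] holding=B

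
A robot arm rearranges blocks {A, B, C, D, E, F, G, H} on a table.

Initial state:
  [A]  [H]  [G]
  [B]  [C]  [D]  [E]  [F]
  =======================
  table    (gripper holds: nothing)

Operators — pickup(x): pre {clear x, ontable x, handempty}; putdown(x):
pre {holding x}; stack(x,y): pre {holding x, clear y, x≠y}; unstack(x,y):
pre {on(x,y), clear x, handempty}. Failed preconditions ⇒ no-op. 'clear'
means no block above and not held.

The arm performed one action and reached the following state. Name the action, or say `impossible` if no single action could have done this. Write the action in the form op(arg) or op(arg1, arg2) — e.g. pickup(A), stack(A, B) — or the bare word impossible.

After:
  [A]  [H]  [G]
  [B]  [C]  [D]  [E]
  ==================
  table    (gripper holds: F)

pickup(F)

target: towers=[B/A; C/H; D/G; E] holding=F
     unstack(G, D) → towers=[B/A; C/H; D; E; F] holding=G
     unstack(A, B) → towers=[B; C/H; D/G; E; F] holding=A
         pickup(E) → towers=[B/A; C/H; D/G; F] holding=E
     unstack(H, C) → towers=[B/A; C; D/G; E; F] holding=H
         pickup(F) → towers=[B/A; C/H; D/G; E] holding=F  ← match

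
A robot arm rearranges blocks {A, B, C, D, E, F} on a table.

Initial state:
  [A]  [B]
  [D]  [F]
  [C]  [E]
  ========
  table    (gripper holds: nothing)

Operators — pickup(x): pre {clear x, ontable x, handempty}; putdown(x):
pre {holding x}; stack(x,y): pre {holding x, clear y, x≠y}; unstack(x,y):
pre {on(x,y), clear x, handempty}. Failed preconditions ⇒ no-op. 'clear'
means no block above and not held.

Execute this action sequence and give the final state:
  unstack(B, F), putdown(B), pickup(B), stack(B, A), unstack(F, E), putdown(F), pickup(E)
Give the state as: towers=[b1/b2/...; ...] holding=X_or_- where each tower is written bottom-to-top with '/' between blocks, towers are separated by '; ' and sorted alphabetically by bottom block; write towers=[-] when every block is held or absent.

towers=[C/D/A/B; F] holding=E

step 1 (unstack(B, F)): towers=[C/D/A; E/F] holding=B
step 2 (putdown(B)): towers=[B; C/D/A; E/F] holding=-
step 3 (pickup(B)): towers=[C/D/A; E/F] holding=B
step 4 (stack(B, A)): towers=[C/D/A/B; E/F] holding=-
step 5 (unstack(F, E)): towers=[C/D/A/B; E] holding=F
step 6 (putdown(F)): towers=[C/D/A/B; E; F] holding=-
step 7 (pickup(E)): towers=[C/D/A/B; F] holding=E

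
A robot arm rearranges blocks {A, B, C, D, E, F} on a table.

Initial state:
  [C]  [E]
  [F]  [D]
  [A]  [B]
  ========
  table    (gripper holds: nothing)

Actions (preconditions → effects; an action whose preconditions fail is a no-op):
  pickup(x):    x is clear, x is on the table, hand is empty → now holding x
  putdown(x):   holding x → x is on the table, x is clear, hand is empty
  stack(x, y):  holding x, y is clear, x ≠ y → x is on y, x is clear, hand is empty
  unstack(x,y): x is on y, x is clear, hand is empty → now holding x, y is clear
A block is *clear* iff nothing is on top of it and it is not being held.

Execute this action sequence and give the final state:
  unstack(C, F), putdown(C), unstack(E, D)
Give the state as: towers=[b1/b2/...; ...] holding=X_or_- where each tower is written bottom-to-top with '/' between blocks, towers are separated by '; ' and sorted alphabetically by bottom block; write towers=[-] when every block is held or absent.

towers=[A/F; B/D; C] holding=E

step 1 (unstack(C, F)): towers=[A/F; B/D/E] holding=C
step 2 (putdown(C)): towers=[A/F; B/D/E; C] holding=-
step 3 (unstack(E, D)): towers=[A/F; B/D; C] holding=E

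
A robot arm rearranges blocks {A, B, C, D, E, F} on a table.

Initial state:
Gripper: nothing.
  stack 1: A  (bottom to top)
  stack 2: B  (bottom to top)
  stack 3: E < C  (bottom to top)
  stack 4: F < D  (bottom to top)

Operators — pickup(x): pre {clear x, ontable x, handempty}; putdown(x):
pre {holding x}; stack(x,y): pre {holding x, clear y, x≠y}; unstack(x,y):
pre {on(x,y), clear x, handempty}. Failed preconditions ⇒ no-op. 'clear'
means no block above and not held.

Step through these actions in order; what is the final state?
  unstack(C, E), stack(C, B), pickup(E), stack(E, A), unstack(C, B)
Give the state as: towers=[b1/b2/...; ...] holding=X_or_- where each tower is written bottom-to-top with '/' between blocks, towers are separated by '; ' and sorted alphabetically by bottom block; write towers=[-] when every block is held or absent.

step 1 (unstack(C, E)): towers=[A; B; E; F/D] holding=C
step 2 (stack(C, B)): towers=[A; B/C; E; F/D] holding=-
step 3 (pickup(E)): towers=[A; B/C; F/D] holding=E
step 4 (stack(E, A)): towers=[A/E; B/C; F/D] holding=-
step 5 (unstack(C, B)): towers=[A/E; B; F/D] holding=C

towers=[A/E; B; F/D] holding=C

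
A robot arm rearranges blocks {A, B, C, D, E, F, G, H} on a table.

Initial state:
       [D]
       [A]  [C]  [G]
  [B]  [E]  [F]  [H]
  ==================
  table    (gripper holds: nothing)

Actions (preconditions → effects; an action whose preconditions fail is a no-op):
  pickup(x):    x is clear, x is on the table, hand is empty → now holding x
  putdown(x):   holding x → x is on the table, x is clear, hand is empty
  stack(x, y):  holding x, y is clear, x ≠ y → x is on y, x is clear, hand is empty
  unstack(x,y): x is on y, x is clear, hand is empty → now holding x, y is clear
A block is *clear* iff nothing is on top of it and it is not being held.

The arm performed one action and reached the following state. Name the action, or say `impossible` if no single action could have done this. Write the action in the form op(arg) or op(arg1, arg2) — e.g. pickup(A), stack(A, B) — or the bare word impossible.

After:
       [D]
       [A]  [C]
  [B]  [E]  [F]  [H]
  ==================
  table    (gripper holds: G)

unstack(G, H)

target: towers=[B; E/A/D; F/C; H] holding=G
     unstack(G, H) → towers=[B; E/A/D; F/C; H] holding=G  ← match
         pickup(B) → towers=[E/A/D; F/C; H/G] holding=B
     unstack(D, A) → towers=[B; E/A; F/C; H/G] holding=D
     unstack(C, F) → towers=[B; E/A/D; F; H/G] holding=C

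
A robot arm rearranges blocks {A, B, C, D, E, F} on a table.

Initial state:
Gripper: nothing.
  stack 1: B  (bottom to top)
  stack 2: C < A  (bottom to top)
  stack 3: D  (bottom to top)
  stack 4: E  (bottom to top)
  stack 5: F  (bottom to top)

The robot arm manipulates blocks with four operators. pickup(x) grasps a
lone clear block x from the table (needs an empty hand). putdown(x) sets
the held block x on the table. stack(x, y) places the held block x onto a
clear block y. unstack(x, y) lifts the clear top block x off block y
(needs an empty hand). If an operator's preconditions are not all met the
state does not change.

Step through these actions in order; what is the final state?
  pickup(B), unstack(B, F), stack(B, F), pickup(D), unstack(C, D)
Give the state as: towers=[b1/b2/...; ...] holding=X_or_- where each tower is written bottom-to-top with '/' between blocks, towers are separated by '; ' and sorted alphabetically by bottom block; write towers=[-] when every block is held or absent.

towers=[C/A; E; F/B] holding=D

step 1 (pickup(B)): towers=[C/A; D; E; F] holding=B
step 2 (unstack(B, F)) [no-op]: towers=[C/A; D; E; F] holding=B
step 3 (stack(B, F)): towers=[C/A; D; E; F/B] holding=-
step 4 (pickup(D)): towers=[C/A; E; F/B] holding=D
step 5 (unstack(C, D)) [no-op]: towers=[C/A; E; F/B] holding=D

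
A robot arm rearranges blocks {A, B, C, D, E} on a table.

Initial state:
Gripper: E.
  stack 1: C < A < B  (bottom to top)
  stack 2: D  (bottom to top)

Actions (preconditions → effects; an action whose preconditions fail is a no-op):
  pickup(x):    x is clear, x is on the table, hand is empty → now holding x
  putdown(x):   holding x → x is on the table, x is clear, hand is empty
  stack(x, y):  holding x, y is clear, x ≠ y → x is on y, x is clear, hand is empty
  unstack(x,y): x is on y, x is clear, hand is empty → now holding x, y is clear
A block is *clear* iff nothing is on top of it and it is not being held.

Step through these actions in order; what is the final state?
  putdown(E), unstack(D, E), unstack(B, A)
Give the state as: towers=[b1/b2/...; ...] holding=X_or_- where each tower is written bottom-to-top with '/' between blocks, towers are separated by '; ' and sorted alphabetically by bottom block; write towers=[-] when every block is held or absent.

towers=[C/A; D; E] holding=B

step 1 (putdown(E)): towers=[C/A/B; D; E] holding=-
step 2 (unstack(D, E)) [no-op]: towers=[C/A/B; D; E] holding=-
step 3 (unstack(B, A)): towers=[C/A; D; E] holding=B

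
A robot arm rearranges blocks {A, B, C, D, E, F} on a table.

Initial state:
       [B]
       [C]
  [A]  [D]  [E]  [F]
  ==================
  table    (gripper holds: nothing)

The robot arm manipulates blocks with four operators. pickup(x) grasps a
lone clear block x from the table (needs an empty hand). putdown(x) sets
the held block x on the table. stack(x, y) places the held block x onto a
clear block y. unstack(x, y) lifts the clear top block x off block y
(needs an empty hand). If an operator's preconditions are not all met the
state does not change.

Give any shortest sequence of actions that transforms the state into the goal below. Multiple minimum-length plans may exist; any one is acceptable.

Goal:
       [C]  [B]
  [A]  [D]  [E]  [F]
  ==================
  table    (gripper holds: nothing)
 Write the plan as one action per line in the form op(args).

step 1 (unstack(B, C)): towers=[A; D/C; E; F] holding=B
step 2 (stack(B, E)): towers=[A; D/C; E/B; F] holding=-
goal check: towers=[A; D/C; E/B; F] holding=- — reached (length 2, optimal by BFS)

unstack(B, C)
stack(B, E)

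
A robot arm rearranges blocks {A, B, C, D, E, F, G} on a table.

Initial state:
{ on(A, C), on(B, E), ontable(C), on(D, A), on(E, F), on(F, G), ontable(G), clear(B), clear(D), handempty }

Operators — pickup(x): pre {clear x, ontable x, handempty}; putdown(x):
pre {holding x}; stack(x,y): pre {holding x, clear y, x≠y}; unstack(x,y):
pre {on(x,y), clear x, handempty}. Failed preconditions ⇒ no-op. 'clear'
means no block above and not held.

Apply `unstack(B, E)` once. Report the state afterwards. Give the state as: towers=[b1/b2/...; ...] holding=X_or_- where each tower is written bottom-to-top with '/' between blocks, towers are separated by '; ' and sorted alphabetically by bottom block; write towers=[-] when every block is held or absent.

towers=[C/A/D; G/F/E] holding=B

before: towers=[C/A/D; G/F/E/B] holding=-
pre[unstack(B, E)]: on(B,E) ✓, clear(B) ✓, handempty ✓
all met → apply unstack(B, E)
after:  towers=[C/A/D; G/F/E] holding=B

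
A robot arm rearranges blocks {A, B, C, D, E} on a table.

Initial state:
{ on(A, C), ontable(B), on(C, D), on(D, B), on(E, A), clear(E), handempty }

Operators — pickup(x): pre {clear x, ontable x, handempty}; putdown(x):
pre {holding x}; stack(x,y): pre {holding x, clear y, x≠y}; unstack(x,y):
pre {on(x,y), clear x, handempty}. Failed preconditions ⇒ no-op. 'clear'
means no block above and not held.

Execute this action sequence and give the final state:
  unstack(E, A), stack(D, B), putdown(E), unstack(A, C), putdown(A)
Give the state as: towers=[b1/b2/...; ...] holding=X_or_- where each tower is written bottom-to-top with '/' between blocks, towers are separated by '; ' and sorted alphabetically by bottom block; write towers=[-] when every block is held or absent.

towers=[A; B/D/C; E] holding=-

step 1 (unstack(E, A)): towers=[B/D/C/A] holding=E
step 2 (stack(D, B)) [no-op]: towers=[B/D/C/A] holding=E
step 3 (putdown(E)): towers=[B/D/C/A; E] holding=-
step 4 (unstack(A, C)): towers=[B/D/C; E] holding=A
step 5 (putdown(A)): towers=[A; B/D/C; E] holding=-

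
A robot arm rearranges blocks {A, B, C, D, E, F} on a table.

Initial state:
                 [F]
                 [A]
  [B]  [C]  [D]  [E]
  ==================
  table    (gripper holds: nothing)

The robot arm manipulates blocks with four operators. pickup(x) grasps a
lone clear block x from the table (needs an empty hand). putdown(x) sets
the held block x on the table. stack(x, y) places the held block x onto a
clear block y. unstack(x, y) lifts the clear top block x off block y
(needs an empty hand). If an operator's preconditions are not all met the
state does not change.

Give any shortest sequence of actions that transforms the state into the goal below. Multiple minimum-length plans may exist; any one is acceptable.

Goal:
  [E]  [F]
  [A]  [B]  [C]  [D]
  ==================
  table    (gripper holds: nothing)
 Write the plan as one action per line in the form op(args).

unstack(F, A)
stack(F, B)
unstack(A, E)
putdown(A)
pickup(E)
stack(E, A)

step 1 (unstack(F, A)): towers=[B; C; D; E/A] holding=F
step 2 (stack(F, B)): towers=[B/F; C; D; E/A] holding=-
step 3 (unstack(A, E)): towers=[B/F; C; D; E] holding=A
step 4 (putdown(A)): towers=[A; B/F; C; D; E] holding=-
step 5 (pickup(E)): towers=[A; B/F; C; D] holding=E
step 6 (stack(E, A)): towers=[A/E; B/F; C; D] holding=-
goal check: towers=[A/E; B/F; C; D] holding=- — reached (length 6, optimal by BFS)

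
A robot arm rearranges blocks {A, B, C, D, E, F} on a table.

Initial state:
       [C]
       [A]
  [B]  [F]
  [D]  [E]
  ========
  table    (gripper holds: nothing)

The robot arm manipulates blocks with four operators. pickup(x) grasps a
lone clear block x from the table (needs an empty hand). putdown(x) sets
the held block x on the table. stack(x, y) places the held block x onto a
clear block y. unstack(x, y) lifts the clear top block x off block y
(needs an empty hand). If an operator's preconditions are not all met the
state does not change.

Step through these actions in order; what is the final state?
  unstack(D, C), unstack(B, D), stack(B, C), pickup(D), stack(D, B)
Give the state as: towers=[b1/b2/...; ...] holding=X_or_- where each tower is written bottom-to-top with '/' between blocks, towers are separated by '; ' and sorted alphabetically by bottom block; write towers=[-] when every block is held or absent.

towers=[E/F/A/C/B/D] holding=-

step 1 (unstack(D, C)) [no-op]: towers=[D/B; E/F/A/C] holding=-
step 2 (unstack(B, D)): towers=[D; E/F/A/C] holding=B
step 3 (stack(B, C)): towers=[D; E/F/A/C/B] holding=-
step 4 (pickup(D)): towers=[E/F/A/C/B] holding=D
step 5 (stack(D, B)): towers=[E/F/A/C/B/D] holding=-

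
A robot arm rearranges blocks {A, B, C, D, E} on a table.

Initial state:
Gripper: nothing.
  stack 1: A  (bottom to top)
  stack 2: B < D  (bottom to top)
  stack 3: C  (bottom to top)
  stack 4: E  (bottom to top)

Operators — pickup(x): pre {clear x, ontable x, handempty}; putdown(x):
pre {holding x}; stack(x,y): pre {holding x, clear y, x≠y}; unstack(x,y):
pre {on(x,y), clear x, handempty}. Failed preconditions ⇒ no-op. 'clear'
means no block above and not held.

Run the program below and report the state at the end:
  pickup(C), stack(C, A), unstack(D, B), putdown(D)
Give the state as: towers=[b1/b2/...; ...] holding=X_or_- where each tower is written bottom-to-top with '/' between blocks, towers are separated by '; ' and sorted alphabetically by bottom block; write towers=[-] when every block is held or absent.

towers=[A/C; B; D; E] holding=-

step 1 (pickup(C)): towers=[A; B/D; E] holding=C
step 2 (stack(C, A)): towers=[A/C; B/D; E] holding=-
step 3 (unstack(D, B)): towers=[A/C; B; E] holding=D
step 4 (putdown(D)): towers=[A/C; B; D; E] holding=-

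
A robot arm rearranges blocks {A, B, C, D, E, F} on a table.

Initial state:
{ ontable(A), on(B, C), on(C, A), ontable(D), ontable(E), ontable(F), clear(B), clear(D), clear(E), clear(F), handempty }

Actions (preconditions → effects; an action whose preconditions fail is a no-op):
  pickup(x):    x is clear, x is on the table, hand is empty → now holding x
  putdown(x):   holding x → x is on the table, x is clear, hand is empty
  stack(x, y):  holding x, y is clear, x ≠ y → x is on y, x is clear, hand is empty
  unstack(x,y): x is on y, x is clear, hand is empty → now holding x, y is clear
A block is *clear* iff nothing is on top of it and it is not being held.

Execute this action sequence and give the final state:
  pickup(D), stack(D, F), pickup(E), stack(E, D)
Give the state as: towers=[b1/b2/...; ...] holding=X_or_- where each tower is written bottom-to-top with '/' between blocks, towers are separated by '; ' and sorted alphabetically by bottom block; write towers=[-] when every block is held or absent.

step 1 (pickup(D)): towers=[A/C/B; E; F] holding=D
step 2 (stack(D, F)): towers=[A/C/B; E; F/D] holding=-
step 3 (pickup(E)): towers=[A/C/B; F/D] holding=E
step 4 (stack(E, D)): towers=[A/C/B; F/D/E] holding=-

towers=[A/C/B; F/D/E] holding=-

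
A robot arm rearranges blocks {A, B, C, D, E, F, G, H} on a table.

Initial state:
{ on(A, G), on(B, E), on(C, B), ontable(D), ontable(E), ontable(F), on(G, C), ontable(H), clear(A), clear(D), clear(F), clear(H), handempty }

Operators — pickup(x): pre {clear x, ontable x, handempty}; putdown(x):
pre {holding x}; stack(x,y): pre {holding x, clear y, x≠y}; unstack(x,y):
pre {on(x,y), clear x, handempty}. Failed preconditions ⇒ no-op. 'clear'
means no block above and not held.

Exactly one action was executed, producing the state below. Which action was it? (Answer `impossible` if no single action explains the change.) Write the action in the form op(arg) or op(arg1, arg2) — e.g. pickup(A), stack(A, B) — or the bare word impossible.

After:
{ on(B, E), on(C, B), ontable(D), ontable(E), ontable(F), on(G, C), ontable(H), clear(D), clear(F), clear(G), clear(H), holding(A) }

unstack(A, G)

target: towers=[D; E/B/C/G; F; H] holding=A
     unstack(A, G) → towers=[D; E/B/C/G; F; H] holding=A  ← match
         pickup(H) → towers=[D; E/B/C/G/A; F] holding=H
         pickup(F) → towers=[D; E/B/C/G/A; H] holding=F
         pickup(D) → towers=[E/B/C/G/A; F; H] holding=D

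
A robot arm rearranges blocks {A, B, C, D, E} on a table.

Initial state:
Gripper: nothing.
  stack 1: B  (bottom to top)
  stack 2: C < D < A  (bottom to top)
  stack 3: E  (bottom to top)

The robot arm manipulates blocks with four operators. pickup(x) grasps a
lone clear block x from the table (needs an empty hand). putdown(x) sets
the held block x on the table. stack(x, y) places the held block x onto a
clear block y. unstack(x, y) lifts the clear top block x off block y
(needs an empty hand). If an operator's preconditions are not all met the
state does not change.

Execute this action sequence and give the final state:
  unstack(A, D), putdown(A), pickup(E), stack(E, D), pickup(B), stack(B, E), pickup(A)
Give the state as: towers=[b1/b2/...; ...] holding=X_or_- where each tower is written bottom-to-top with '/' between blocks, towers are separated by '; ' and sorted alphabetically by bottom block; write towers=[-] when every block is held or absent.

step 1 (unstack(A, D)): towers=[B; C/D; E] holding=A
step 2 (putdown(A)): towers=[A; B; C/D; E] holding=-
step 3 (pickup(E)): towers=[A; B; C/D] holding=E
step 4 (stack(E, D)): towers=[A; B; C/D/E] holding=-
step 5 (pickup(B)): towers=[A; C/D/E] holding=B
step 6 (stack(B, E)): towers=[A; C/D/E/B] holding=-
step 7 (pickup(A)): towers=[C/D/E/B] holding=A

towers=[C/D/E/B] holding=A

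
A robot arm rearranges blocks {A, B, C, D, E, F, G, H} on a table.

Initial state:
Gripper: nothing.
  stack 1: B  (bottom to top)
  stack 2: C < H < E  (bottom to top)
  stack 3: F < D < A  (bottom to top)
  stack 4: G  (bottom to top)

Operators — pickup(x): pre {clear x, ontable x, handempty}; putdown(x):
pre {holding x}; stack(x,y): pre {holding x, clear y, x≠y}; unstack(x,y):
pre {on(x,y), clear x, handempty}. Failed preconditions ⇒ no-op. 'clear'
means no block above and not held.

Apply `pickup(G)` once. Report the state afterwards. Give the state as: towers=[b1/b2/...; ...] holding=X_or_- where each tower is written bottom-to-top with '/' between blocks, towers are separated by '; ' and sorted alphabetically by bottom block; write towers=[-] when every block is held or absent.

towers=[B; C/H/E; F/D/A] holding=G

before: towers=[B; C/H/E; F/D/A; G] holding=-
pre[pickup(G)]: clear(G) yes, ontable(G) yes, handempty yes
all met → apply pickup(G)
after:  towers=[B; C/H/E; F/D/A] holding=G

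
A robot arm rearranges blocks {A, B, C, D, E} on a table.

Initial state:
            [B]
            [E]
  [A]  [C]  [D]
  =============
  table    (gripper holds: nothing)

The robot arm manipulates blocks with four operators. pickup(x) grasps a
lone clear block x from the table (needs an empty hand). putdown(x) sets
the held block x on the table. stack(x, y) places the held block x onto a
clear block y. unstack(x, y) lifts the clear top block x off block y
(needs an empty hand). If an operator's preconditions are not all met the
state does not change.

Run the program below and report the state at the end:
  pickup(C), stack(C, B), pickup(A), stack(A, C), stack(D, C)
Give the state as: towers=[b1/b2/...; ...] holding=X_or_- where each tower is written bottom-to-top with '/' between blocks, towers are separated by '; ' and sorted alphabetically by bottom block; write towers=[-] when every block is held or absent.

towers=[D/E/B/C/A] holding=-

step 1 (pickup(C)): towers=[A; D/E/B] holding=C
step 2 (stack(C, B)): towers=[A; D/E/B/C] holding=-
step 3 (pickup(A)): towers=[D/E/B/C] holding=A
step 4 (stack(A, C)): towers=[D/E/B/C/A] holding=-
step 5 (stack(D, C)) [no-op]: towers=[D/E/B/C/A] holding=-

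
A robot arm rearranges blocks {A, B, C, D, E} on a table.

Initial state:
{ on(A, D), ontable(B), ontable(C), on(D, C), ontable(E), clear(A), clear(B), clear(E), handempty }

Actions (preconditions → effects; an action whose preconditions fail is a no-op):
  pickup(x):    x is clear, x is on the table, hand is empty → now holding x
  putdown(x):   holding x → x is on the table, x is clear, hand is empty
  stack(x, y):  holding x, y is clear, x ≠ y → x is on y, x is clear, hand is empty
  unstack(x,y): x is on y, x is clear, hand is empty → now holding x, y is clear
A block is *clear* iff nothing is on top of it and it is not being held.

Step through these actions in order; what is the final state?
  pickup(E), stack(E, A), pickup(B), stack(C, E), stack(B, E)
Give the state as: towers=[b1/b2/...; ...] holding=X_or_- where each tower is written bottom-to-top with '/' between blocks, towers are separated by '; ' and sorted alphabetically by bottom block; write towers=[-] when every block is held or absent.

towers=[C/D/A/E/B] holding=-

step 1 (pickup(E)): towers=[B; C/D/A] holding=E
step 2 (stack(E, A)): towers=[B; C/D/A/E] holding=-
step 3 (pickup(B)): towers=[C/D/A/E] holding=B
step 4 (stack(C, E)) [no-op]: towers=[C/D/A/E] holding=B
step 5 (stack(B, E)): towers=[C/D/A/E/B] holding=-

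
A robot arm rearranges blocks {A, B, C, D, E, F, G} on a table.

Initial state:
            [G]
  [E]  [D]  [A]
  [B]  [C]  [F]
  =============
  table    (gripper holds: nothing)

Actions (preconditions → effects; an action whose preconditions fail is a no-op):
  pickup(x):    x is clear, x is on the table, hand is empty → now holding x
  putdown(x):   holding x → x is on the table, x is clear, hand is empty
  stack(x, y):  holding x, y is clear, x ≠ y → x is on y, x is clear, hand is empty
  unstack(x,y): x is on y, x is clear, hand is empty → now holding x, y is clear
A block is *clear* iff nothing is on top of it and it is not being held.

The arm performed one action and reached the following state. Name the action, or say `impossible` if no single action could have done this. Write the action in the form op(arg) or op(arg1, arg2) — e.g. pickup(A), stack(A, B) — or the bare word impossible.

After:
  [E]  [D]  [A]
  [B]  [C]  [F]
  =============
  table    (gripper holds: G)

target: towers=[B/E; C/D; F/A] holding=G
     unstack(G, A) → towers=[B/E; C/D; F/A] holding=G  ← match
     unstack(D, C) → towers=[B/E; C; F/A/G] holding=D
     unstack(E, B) → towers=[B; C/D; F/A/G] holding=E

unstack(G, A)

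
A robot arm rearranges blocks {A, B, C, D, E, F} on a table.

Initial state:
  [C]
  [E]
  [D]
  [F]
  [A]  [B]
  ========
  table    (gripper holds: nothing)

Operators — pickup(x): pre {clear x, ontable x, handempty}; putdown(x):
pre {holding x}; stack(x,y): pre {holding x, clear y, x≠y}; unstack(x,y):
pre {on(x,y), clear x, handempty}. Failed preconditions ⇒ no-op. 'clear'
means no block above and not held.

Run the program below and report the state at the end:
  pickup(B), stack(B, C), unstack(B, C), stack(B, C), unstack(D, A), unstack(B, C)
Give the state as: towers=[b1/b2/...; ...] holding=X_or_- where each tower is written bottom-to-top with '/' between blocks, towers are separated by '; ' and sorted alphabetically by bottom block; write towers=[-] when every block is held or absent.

step 1 (pickup(B)): towers=[A/F/D/E/C] holding=B
step 2 (stack(B, C)): towers=[A/F/D/E/C/B] holding=-
step 3 (unstack(B, C)): towers=[A/F/D/E/C] holding=B
step 4 (stack(B, C)): towers=[A/F/D/E/C/B] holding=-
step 5 (unstack(D, A)) [no-op]: towers=[A/F/D/E/C/B] holding=-
step 6 (unstack(B, C)): towers=[A/F/D/E/C] holding=B

towers=[A/F/D/E/C] holding=B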